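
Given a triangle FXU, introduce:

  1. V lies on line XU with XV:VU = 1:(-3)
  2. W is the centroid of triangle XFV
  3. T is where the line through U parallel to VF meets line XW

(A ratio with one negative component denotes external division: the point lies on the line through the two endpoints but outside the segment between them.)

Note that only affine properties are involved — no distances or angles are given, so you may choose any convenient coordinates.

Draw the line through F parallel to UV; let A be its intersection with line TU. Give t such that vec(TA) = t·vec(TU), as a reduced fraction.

t = 2

Set F = (0, 0), X = (1, 0), U = (0, 1); any affine frame gives the same invariant.
1. V lies on line XU with XV:VU = 1:(-3) ⇒ V = (3/2, -1/2)
2. W is the centroid of triangle XFV ⇒ W = (5/6, -1/6)
3. T is where the line through U parallel to VF meets line XW ⇒ T = (3/2, 1/2)
through F parallel to UV: direction (3/2, -3/2); meets TU at A = (-3/2, 3/2)
A = T + t·(U−T) with t = 2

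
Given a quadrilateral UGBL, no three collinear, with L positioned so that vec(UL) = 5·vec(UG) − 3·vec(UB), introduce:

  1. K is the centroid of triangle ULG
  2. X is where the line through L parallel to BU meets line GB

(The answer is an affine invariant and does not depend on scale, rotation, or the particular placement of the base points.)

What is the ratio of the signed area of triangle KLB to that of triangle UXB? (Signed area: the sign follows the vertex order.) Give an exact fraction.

[KLB]:[UXB] = 2/5

Work in coordinates with U = (0, 0), G = (1, 0), B = (0, 1), L = (5, -3).
1. K is the centroid of triangle ULG ⇒ K = (2, -1)
2. X is where the line through L parallel to BU meets line GB ⇒ X = (5, -4)
2·[KLB] = 2, 2·[UXB] = 5
[KLB]:[UXB] = 2:5 = 2/5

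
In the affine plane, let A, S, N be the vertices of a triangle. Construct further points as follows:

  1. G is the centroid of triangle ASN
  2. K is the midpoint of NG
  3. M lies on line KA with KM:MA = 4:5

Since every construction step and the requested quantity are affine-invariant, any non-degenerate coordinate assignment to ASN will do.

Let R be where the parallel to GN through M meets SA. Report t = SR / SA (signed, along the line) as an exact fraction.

t = 13/18

Work in coordinates with A = (0, 0), S = (1, 0), N = (0, 1).
1. G is the centroid of triangle ASN ⇒ G = (1/3, 1/3)
2. K is the midpoint of NG ⇒ K = (1/6, 2/3)
3. M lies on line KA with KM:MA = 4:5 ⇒ M = (5/54, 10/27)
through M parallel to GN: direction (-1/3, 2/3); meets SA at R = (5/18, 0)
R = S + t·(A−S) with t = 13/18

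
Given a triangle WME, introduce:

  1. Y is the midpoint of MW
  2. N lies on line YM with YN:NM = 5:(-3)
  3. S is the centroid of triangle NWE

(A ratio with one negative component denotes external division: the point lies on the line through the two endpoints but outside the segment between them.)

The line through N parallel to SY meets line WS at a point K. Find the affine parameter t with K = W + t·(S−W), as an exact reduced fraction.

t = 7/2

Work in coordinates with W = (0, 0), M = (1, 0), E = (0, 1).
1. Y is the midpoint of MW ⇒ Y = (1/2, 0)
2. N lies on line YM with YN:NM = 5:(-3) ⇒ N = (7/4, 0)
3. S is the centroid of triangle NWE ⇒ S = (7/12, 1/3)
through N parallel to SY: direction (-1/12, -1/3); meets WS at K = (49/24, 7/6)
K = W + t·(S−W) with t = 7/2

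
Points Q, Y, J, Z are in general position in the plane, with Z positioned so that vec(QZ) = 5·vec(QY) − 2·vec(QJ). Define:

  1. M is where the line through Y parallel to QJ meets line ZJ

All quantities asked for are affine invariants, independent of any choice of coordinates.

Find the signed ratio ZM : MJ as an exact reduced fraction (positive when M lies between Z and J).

Work in coordinates with Q = (0, 0), Y = (1, 0), J = (0, 1), Z = (5, -2).
1. M is where the line through Y parallel to QJ meets line ZJ ⇒ M = (1, 2/5)
M = Z + t·(J−Z) with t = 4/5, so ZM:MJ = t:(1−t) = 4/5:1/5

ZM:MJ = 4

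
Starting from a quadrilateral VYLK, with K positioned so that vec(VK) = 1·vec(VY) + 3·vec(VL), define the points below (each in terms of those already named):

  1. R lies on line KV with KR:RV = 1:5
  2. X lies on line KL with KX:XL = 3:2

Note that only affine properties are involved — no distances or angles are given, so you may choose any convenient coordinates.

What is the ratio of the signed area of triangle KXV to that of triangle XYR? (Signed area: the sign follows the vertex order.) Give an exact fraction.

[KXV]:[XYR] = 1/2

Set V = (0, 0), Y = (1, 0), L = (0, 1), K = (1, 3); any affine frame gives the same invariant.
1. R lies on line KV with KR:RV = 1:5 ⇒ R = (5/6, 5/2)
2. X lies on line KL with KX:XL = 3:2 ⇒ X = (2/5, 9/5)
2·[KXV] = 3/5, 2·[XYR] = 6/5
[KXV]:[XYR] = 3/5:6/5 = 1/2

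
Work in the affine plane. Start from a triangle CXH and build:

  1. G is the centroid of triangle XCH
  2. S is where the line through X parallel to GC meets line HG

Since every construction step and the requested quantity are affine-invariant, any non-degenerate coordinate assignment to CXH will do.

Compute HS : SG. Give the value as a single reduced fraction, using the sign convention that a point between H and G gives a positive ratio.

Choose coordinates C = (0, 0), X = (1, 0), H = (0, 1).
1. G is the centroid of triangle XCH ⇒ G = (1/3, 1/3)
2. S is where the line through X parallel to GC meets line HG ⇒ S = (2/3, -1/3)
S = H + t·(G−H) with t = 2, so HS:SG = t:(1−t) = 2:-1

HS:SG = -2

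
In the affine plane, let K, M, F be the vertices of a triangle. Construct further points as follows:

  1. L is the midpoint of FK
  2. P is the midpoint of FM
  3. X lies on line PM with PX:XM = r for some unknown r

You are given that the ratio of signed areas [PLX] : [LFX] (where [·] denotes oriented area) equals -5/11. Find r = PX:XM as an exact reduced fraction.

r = 5

Assign K = (0, 0), M = (1, 0), F = (0, 1) — the answer is frame-independent, so this choice is without loss of generality.
1. L is the midpoint of FK ⇒ L = (0, 1/2)
2. P is the midpoint of FM ⇒ P = (1/2, 1/2)
3. With PX:XM = r, write λ = r/(r+1) so X = P + λ·(M−P); X is affine-linear in λ
Every point depending on X is an affine combination of X and λ-independent points, so each such coordinate is linear in λ; the λ² term in each signed area is a multiple of (M−P)×(M−P) = 0, so 2·[PLX] and 2·[LFX] are each linear in λ. Evaluating at λ=0 and λ=1:
  2·[PLX] = 1/4·λ,   2·[LFX] = -1/4·λ − 1/4
So [PLX]:[LFX] = (1/4·λ) / (-1/4·λ − 1/4). Setting this equal to -5/11:
  1/4·λ = -5/11·(-1/4·λ − 1/4)  ⇒  λ = 5/6
Then r = λ/(1−λ) = (5/6)/(1/6) = 5. Check: with r = 5, X = (11/12, 1/12) and [PLX]:[LFX] = -5/11 as required.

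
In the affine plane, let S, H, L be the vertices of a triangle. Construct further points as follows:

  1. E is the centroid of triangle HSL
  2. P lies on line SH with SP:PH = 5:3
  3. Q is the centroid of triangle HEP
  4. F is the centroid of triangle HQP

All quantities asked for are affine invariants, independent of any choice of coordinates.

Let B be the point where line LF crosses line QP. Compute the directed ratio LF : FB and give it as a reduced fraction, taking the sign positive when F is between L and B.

Set S = (0, 0), H = (1, 0), L = (0, 1); any affine frame gives the same invariant.
1. E is the centroid of triangle HSL ⇒ E = (1/3, 1/3)
2. P lies on line SH with SP:PH = 5:3 ⇒ P = (5/8, 0)
3. Q is the centroid of triangle HEP ⇒ Q = (47/72, 1/9)
4. F is the centroid of triangle HQP ⇒ F = (41/54, 1/27)
line LF meets QP at B = (287/432, 17/108)
F = L + t·(B−L) with t = 8/7, so LF:FB = 8/7:-1/7

LF:FB = -8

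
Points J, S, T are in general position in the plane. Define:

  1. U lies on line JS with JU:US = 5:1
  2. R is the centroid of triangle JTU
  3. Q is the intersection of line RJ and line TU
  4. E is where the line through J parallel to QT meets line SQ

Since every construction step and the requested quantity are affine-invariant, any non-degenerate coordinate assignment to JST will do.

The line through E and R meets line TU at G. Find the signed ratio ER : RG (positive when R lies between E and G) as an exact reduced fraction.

ER:RG = 2

Choose coordinates J = (0, 0), S = (1, 0), T = (0, 1).
1. U lies on line JS with JU:US = 5:1 ⇒ U = (5/6, 0)
2. R is the centroid of triangle JTU ⇒ R = (5/18, 1/3)
3. Q is the intersection of line RJ and line TU ⇒ Q = (5/12, 1/2)
4. E is where the line through J parallel to QT meets line SQ ⇒ E = (-5/2, 3)
line ER meets TU at G = (5/3, -1)
R = E + t·(G−E) with t = 2/3, so ER:RG = 2/3:1/3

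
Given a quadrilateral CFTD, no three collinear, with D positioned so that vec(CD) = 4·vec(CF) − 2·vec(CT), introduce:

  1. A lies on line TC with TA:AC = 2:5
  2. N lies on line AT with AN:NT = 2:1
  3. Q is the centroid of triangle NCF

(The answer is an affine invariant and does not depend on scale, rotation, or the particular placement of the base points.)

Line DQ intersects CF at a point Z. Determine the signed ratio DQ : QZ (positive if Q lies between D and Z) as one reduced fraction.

Choose coordinates C = (0, 0), F = (1, 0), T = (0, 1), D = (4, -2).
1. A lies on line TC with TA:AC = 2:5 ⇒ A = (0, 5/7)
2. N lies on line AT with AN:NT = 2:1 ⇒ N = (0, 19/21)
3. Q is the centroid of triangle NCF ⇒ Q = (1/3, 19/63)
line DQ meets CF at Z = (118/145, 0)
Q = D + t·(Z−D) with t = 145/126, so DQ:QZ = 145/126:-19/126

DQ:QZ = -145/19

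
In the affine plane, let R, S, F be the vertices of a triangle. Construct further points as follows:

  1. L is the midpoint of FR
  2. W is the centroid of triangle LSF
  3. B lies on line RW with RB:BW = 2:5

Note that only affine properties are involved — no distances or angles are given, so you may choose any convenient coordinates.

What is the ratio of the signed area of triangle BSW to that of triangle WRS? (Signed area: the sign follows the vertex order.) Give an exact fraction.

[BSW]:[WRS] = 5/7

Set R = (0, 0), S = (1, 0), F = (0, 1); any affine frame gives the same invariant.
1. L is the midpoint of FR ⇒ L = (0, 1/2)
2. W is the centroid of triangle LSF ⇒ W = (1/3, 1/2)
3. B lies on line RW with RB:BW = 2:5 ⇒ B = (2/21, 1/7)
2·[BSW] = 5/14, 2·[WRS] = 1/2
[BSW]:[WRS] = 5/14:1/2 = 5/7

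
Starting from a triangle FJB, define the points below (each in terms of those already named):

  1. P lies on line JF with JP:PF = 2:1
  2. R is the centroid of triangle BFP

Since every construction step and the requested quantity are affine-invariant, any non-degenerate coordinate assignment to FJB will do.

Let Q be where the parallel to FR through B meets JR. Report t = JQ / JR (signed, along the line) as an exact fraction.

t = 4/3

Work in coordinates with F = (0, 0), J = (1, 0), B = (0, 1).
1. P lies on line JF with JP:PF = 2:1 ⇒ P = (1/3, 0)
2. R is the centroid of triangle BFP ⇒ R = (1/9, 1/3)
through B parallel to FR: direction (1/9, 1/3); meets JR at Q = (-5/27, 4/9)
Q = J + t·(R−J) with t = 4/3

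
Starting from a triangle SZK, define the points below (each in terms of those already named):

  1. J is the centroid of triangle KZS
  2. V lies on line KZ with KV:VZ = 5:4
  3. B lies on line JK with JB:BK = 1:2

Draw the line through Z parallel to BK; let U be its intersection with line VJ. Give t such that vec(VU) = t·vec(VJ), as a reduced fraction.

Choose coordinates S = (0, 0), Z = (1, 0), K = (0, 1).
1. J is the centroid of triangle KZS ⇒ J = (1/3, 1/3)
2. V lies on line KZ with KV:VZ = 5:4 ⇒ V = (5/9, 4/9)
3. B lies on line JK with JB:BK = 1:2 ⇒ B = (2/9, 5/9)
through Z parallel to BK: direction (-2/9, 4/9); meets VJ at U = (11/15, 8/15)
U = V + t·(J−V) with t = -4/5

t = -4/5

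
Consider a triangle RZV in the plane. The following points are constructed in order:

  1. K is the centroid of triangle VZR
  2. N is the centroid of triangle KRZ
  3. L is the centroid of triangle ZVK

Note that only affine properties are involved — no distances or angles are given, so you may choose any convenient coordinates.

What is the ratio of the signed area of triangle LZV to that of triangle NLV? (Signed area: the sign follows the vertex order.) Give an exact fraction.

Work in coordinates with R = (0, 0), Z = (1, 0), V = (0, 1).
1. K is the centroid of triangle VZR ⇒ K = (1/3, 1/3)
2. N is the centroid of triangle KRZ ⇒ N = (4/9, 1/9)
3. L is the centroid of triangle ZVK ⇒ L = (4/9, 4/9)
2·[LZV] = 1/9, 2·[NLV] = 4/27
[LZV]:[NLV] = 1/9:4/27 = 3/4

[LZV]:[NLV] = 3/4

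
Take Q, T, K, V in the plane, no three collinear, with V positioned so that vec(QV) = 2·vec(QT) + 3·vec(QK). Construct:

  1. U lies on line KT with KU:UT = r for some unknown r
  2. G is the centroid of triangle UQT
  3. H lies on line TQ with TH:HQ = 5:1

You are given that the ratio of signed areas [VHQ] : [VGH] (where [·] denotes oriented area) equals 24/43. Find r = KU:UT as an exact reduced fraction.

Assign Q = (0, 0), T = (1, 0), K = (0, 1), V = (2, 3) — the answer is frame-independent, so this choice is without loss of generality.
1. With KU:UT = r, write λ = r/(r+1) so U = K + λ·(T−K); U is affine-linear in λ
2. G is the centroid of triangle UQT ⇒ G is an affine combination of earlier points and hence also affine-linear in λ
3. H lies on line TQ with TH:HQ = 5:1 ⇒ H = (1/6, 0)
Every point depending on U is an affine combination of U and λ-independent points, so each such coordinate is linear in λ; the λ² term in each signed area is a multiple of (T−K)×(T−K) = 0, so 2·[VHQ] and 2·[VGH] are each linear in λ. Evaluating at λ=0 and λ=1:
  2·[VHQ] = -1/2,   2·[VGH] = -29/18·λ + 1/9
So [VHQ]:[VGH] = (-1/2) / (-29/18·λ + 1/9). Setting this equal to 24/43:
  -1/2 = 24/43·(-29/18·λ + 1/9)  ⇒  λ = 5/8
Then r = λ/(1−λ) = (5/8)/(3/8) = 5/3. Check: with r = 5/3, U = (5/8, 3/8) and [VHQ]:[VGH] = 24/43 as required.

r = 5/3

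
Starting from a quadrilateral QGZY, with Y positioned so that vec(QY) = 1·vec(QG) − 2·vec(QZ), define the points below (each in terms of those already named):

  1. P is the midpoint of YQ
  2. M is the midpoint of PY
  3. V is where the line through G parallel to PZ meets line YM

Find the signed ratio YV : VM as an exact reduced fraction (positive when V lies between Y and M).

YV:VM = -4/5

Choose coordinates Q = (0, 0), G = (1, 0), Z = (0, 1), Y = (1, -2).
1. P is the midpoint of YQ ⇒ P = (1/2, -1)
2. M is the midpoint of PY ⇒ M = (3/4, -3/2)
3. V is where the line through G parallel to PZ meets line YM ⇒ V = (2, -4)
V = Y + t·(M−Y) with t = -4, so YV:VM = t:(1−t) = -4:5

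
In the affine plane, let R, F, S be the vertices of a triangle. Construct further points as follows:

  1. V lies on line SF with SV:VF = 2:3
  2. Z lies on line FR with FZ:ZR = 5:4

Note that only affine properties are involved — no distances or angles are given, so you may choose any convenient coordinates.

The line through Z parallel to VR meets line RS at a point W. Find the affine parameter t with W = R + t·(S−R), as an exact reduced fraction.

t = -2/3

Work in coordinates with R = (0, 0), F = (1, 0), S = (0, 1).
1. V lies on line SF with SV:VF = 2:3 ⇒ V = (2/5, 3/5)
2. Z lies on line FR with FZ:ZR = 5:4 ⇒ Z = (4/9, 0)
through Z parallel to VR: direction (-2/5, -3/5); meets RS at W = (0, -2/3)
W = R + t·(S−R) with t = -2/3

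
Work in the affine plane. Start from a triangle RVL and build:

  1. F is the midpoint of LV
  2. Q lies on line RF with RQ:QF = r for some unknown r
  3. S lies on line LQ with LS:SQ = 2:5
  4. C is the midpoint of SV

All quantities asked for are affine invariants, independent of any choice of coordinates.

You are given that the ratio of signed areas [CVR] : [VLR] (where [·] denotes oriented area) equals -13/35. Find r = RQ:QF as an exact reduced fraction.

Choose coordinates R = (0, 0), V = (1, 0), L = (0, 1).
1. F is the midpoint of LV ⇒ F = (1/2, 1/2)
2. With RQ:QF = r, write λ = r/(r+1) so Q = R + λ·(F−R); Q is affine-linear in λ
3. S lies on line LQ with LS:SQ = 2:5 ⇒ S is an affine combination of earlier points and hence also affine-linear in λ
4. C is the midpoint of SV ⇒ C is an affine combination of earlier points and hence also affine-linear in λ
Every point depending on Q is an affine combination of Q and λ-independent points, so each such coordinate is linear in λ; the λ² term in each signed area is a multiple of (F−R)×(F−R) = 0, so 2·[CVR] and 2·[VLR] are each linear in λ. Evaluating at λ=0 and λ=1:
  2·[CVR] = -1/14·λ − 5/14,   2·[VLR] = 1
So [CVR]:[VLR] = (-1/14·λ − 5/14) / (1). Setting this equal to -13/35:
  -1/14·λ − 5/14 = -13/35·(1)  ⇒  λ = 1/5
Then r = λ/(1−λ) = (1/5)/(4/5) = 1/4. Check: with r = 1/4, Q = (1/10, 1/10) and [CVR]:[VLR] = -13/35 as required.

r = 1/4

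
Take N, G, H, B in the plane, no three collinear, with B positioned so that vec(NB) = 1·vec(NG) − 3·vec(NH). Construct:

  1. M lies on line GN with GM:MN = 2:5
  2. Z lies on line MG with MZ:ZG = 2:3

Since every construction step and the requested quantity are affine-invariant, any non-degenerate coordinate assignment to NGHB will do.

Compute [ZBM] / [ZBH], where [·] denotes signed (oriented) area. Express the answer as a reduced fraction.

[ZBM]:[ZBH] = 4/27

Set N = (0, 0), G = (1, 0), H = (0, 1), B = (1, -3); any affine frame gives the same invariant.
1. M lies on line GN with GM:MN = 2:5 ⇒ M = (5/7, 0)
2. Z lies on line MG with MZ:ZG = 2:3 ⇒ Z = (29/35, 0)
2·[ZBM] = -12/35, 2·[ZBH] = -81/35
[ZBM]:[ZBH] = -12/35:-81/35 = 4/27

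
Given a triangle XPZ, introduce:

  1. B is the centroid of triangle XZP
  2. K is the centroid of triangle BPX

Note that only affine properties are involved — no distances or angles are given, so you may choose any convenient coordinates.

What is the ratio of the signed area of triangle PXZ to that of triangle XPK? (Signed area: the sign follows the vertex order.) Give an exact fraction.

[PXZ]:[XPK] = -9

Set X = (0, 0), P = (1, 0), Z = (0, 1); any affine frame gives the same invariant.
1. B is the centroid of triangle XZP ⇒ B = (1/3, 1/3)
2. K is the centroid of triangle BPX ⇒ K = (4/9, 1/9)
2·[PXZ] = -1, 2·[XPK] = 1/9
[PXZ]:[XPK] = -1:1/9 = -9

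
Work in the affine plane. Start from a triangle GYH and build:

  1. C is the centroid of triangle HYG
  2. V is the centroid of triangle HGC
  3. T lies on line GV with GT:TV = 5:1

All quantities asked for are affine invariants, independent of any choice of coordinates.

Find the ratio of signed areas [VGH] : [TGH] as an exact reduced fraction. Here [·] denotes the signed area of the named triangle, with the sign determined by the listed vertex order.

Set G = (0, 0), Y = (1, 0), H = (0, 1); any affine frame gives the same invariant.
1. C is the centroid of triangle HYG ⇒ C = (1/3, 1/3)
2. V is the centroid of triangle HGC ⇒ V = (1/9, 4/9)
3. T lies on line GV with GT:TV = 5:1 ⇒ T = (5/54, 10/27)
2·[VGH] = -1/9, 2·[TGH] = -5/54
[VGH]:[TGH] = -1/9:-5/54 = 6/5

[VGH]:[TGH] = 6/5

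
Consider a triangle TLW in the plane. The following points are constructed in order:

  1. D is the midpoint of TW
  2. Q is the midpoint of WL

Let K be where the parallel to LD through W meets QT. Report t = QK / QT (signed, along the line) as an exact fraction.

Work in coordinates with T = (0, 0), L = (1, 0), W = (0, 1).
1. D is the midpoint of TW ⇒ D = (0, 1/2)
2. Q is the midpoint of WL ⇒ Q = (1/2, 1/2)
through W parallel to LD: direction (-1, 1/2); meets QT at K = (2/3, 2/3)
K = Q + t·(T−Q) with t = -1/3

t = -1/3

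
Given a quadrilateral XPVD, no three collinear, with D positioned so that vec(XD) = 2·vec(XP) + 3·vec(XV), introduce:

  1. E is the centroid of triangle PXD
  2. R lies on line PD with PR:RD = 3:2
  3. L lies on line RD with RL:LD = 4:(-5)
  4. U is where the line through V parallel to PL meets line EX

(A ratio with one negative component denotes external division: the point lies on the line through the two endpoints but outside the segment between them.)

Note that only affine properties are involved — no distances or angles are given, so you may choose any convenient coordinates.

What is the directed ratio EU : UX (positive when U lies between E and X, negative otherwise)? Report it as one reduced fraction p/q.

EU:UX = -3

Set X = (0, 0), P = (1, 0), V = (0, 1), D = (2, 3); any affine frame gives the same invariant.
1. E is the centroid of triangle PXD ⇒ E = (1, 1)
2. R lies on line PD with PR:RD = 3:2 ⇒ R = (8/5, 9/5)
3. L lies on line RD with RL:LD = 4:(-5) ⇒ L = (0, -3)
4. U is where the line through V parallel to PL meets line EX ⇒ U = (-1/2, -1/2)
U = E + t·(X−E) with t = 3/2, so EU:UX = t:(1−t) = 3/2:-1/2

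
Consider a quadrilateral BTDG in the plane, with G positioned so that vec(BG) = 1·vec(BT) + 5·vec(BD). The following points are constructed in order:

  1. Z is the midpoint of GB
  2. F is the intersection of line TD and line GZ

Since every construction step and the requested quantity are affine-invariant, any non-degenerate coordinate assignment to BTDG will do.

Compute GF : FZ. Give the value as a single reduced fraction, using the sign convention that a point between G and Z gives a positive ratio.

GF:FZ = -5/2

Choose coordinates B = (0, 0), T = (1, 0), D = (0, 1), G = (1, 5).
1. Z is the midpoint of GB ⇒ Z = (1/2, 5/2)
2. F is the intersection of line TD and line GZ ⇒ F = (1/6, 5/6)
F = G + t·(Z−G) with t = 5/3, so GF:FZ = t:(1−t) = 5/3:-2/3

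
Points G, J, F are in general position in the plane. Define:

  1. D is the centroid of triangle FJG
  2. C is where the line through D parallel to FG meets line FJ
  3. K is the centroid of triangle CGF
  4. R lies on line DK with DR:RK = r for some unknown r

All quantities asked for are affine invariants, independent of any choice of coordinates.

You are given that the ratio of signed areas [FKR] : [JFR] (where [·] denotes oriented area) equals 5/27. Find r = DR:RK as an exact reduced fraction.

Choose coordinates G = (0, 0), J = (1, 0), F = (0, 1).
1. D is the centroid of triangle FJG ⇒ D = (1/3, 1/3)
2. C is where the line through D parallel to FG meets line FJ ⇒ C = (1/3, 2/3)
3. K is the centroid of triangle CGF ⇒ K = (1/9, 5/9)
4. With DR:RK = r, write λ = r/(r+1) so R = D + λ·(K−D); R is affine-linear in λ
Every point depending on R is an affine combination of R and λ-independent points, so each such coordinate is linear in λ; the λ² term in each signed area is a multiple of (K−D)×(K−D) = 0, so 2·[FKR] and 2·[JFR] are each linear in λ. Evaluating at λ=0 and λ=1:
  2·[FKR] = -2/27·λ + 2/27,   2·[JFR] = 1/3
So [FKR]:[JFR] = (-2/27·λ + 2/27) / (1/3). Setting this equal to 5/27:
  -2/27·λ + 2/27 = 5/27·(1/3)  ⇒  λ = 1/6
Then r = λ/(1−λ) = (1/6)/(5/6) = 1/5. Check: with r = 1/5, R = (8/27, 10/27) and [FKR]:[JFR] = 5/27 as required.

r = 1/5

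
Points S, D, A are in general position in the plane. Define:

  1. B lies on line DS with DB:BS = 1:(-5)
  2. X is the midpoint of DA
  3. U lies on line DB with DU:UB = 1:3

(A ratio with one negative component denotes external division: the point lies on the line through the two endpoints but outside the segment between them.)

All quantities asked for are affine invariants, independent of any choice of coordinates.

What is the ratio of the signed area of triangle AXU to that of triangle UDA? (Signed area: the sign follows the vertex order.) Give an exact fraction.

[AXU]:[UDA] = -1/2

Choose coordinates S = (0, 0), D = (1, 0), A = (0, 1).
1. B lies on line DS with DB:BS = 1:(-5) ⇒ B = (5/4, 0)
2. X is the midpoint of DA ⇒ X = (1/2, 1/2)
3. U lies on line DB with DU:UB = 1:3 ⇒ U = (17/16, 0)
2·[AXU] = 1/32, 2·[UDA] = -1/16
[AXU]:[UDA] = 1/32:-1/16 = -1/2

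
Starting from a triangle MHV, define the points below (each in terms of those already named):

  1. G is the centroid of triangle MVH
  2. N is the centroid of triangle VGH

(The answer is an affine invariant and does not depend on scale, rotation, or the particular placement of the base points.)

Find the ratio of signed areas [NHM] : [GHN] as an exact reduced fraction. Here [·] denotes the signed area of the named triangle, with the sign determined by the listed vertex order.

Set M = (0, 0), H = (1, 0), V = (0, 1); any affine frame gives the same invariant.
1. G is the centroid of triangle MVH ⇒ G = (1/3, 1/3)
2. N is the centroid of triangle VGH ⇒ N = (4/9, 4/9)
2·[NHM] = -4/9, 2·[GHN] = 1/9
[NHM]:[GHN] = -4/9:1/9 = -4

[NHM]:[GHN] = -4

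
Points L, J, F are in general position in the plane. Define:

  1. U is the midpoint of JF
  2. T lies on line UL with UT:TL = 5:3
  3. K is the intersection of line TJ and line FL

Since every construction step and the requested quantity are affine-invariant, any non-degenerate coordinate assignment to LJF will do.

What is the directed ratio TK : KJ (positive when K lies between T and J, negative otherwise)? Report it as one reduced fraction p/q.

TK:KJ = -3/16

Assign L = (0, 0), J = (1, 0), F = (0, 1) — the answer is frame-independent, so this choice is without loss of generality.
1. U is the midpoint of JF ⇒ U = (1/2, 1/2)
2. T lies on line UL with UT:TL = 5:3 ⇒ T = (3/16, 3/16)
3. K is the intersection of line TJ and line FL ⇒ K = (0, 3/13)
K = T + t·(J−T) with t = -3/13, so TK:KJ = t:(1−t) = -3/13:16/13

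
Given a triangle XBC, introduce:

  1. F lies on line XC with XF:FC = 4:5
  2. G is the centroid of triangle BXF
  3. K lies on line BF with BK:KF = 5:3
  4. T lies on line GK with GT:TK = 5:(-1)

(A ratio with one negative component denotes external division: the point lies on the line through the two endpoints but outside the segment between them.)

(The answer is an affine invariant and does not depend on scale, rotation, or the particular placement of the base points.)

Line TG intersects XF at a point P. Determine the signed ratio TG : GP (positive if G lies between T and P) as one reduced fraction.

Set X = (0, 0), B = (1, 0), C = (0, 1); any affine frame gives the same invariant.
1. F lies on line XC with XF:FC = 4:5 ⇒ F = (0, 4/9)
2. G is the centroid of triangle BXF ⇒ G = (1/3, 4/27)
3. K lies on line BF with BK:KF = 5:3 ⇒ K = (3/8, 5/18)
4. T lies on line GK with GT:TK = 5:(-1) ⇒ T = (37/96, 67/216)
line TG meets XF at P = (0, -8/9)
G = T + t·(P−T) with t = 5/37, so TG:GP = 5/37:32/37

TG:GP = 5/32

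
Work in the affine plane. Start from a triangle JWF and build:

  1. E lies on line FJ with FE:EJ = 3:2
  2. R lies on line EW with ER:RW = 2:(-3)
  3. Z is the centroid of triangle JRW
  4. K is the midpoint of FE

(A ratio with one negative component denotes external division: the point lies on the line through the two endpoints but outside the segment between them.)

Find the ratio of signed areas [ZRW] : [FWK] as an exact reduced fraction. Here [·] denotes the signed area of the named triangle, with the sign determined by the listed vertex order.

Assign J = (0, 0), W = (1, 0), F = (0, 1) — the answer is frame-independent, so this choice is without loss of generality.
1. E lies on line FJ with FE:EJ = 3:2 ⇒ E = (0, 2/5)
2. R lies on line EW with ER:RW = 2:(-3) ⇒ R = (-2, 6/5)
3. Z is the centroid of triangle JRW ⇒ Z = (-1/3, 2/5)
4. K is the midpoint of FE ⇒ K = (0, 7/10)
2·[ZRW] = -2/5, 2·[FWK] = -3/10
[ZRW]:[FWK] = -2/5:-3/10 = 4/3

[ZRW]:[FWK] = 4/3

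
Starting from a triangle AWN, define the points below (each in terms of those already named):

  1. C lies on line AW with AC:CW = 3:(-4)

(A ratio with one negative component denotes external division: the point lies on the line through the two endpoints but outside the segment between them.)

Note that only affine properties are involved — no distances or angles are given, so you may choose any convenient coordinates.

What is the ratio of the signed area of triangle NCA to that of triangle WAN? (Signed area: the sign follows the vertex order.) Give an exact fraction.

[NCA]:[WAN] = -3

Set A = (0, 0), W = (1, 0), N = (0, 1); any affine frame gives the same invariant.
1. C lies on line AW with AC:CW = 3:(-4) ⇒ C = (-3, 0)
2·[NCA] = 3, 2·[WAN] = -1
[NCA]:[WAN] = 3:-1 = -3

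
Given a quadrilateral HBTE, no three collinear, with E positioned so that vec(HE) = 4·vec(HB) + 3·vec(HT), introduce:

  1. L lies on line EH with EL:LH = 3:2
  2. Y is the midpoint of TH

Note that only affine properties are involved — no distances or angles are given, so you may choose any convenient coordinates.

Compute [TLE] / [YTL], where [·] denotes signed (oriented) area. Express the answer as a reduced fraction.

Work in coordinates with H = (0, 0), B = (1, 0), T = (0, 1), E = (4, 3).
1. L lies on line EH with EL:LH = 3:2 ⇒ L = (8/5, 6/5)
2. Y is the midpoint of TH ⇒ Y = (0, 1/2)
2·[TLE] = 12/5, 2·[YTL] = -4/5
[TLE]:[YTL] = 12/5:-4/5 = -3

[TLE]:[YTL] = -3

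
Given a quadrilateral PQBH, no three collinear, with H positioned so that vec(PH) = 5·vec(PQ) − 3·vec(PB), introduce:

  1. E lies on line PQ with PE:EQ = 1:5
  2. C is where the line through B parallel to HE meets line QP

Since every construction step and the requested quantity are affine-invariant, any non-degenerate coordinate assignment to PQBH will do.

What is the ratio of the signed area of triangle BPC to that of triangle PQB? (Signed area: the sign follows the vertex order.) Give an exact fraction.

Work in coordinates with P = (0, 0), Q = (1, 0), B = (0, 1), H = (5, -3).
1. E lies on line PQ with PE:EQ = 1:5 ⇒ E = (1/6, 0)
2. C is where the line through B parallel to HE meets line QP ⇒ C = (29/18, 0)
2·[BPC] = 29/18, 2·[PQB] = 1
[BPC]:[PQB] = 29/18:1 = 29/18

[BPC]:[PQB] = 29/18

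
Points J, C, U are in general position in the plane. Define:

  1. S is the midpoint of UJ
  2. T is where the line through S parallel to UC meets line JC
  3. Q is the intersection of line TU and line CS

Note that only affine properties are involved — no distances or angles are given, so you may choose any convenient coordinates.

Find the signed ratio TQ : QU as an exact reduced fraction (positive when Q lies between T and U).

TQ:QU = 1/2

Choose coordinates J = (0, 0), C = (1, 0), U = (0, 1).
1. S is the midpoint of UJ ⇒ S = (0, 1/2)
2. T is where the line through S parallel to UC meets line JC ⇒ T = (1/2, 0)
3. Q is the intersection of line TU and line CS ⇒ Q = (1/3, 1/3)
Q = T + t·(U−T) with t = 1/3, so TQ:QU = t:(1−t) = 1/3:2/3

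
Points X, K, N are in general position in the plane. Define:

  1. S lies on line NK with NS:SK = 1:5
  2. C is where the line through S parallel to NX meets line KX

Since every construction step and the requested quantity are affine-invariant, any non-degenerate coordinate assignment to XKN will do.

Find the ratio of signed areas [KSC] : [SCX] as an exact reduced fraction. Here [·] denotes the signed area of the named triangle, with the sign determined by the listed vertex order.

Set X = (0, 0), K = (1, 0), N = (0, 1); any affine frame gives the same invariant.
1. S lies on line NK with NS:SK = 1:5 ⇒ S = (1/6, 5/6)
2. C is where the line through S parallel to NX meets line KX ⇒ C = (1/6, 0)
2·[KSC] = 25/36, 2·[SCX] = -5/36
[KSC]:[SCX] = 25/36:-5/36 = -5

[KSC]:[SCX] = -5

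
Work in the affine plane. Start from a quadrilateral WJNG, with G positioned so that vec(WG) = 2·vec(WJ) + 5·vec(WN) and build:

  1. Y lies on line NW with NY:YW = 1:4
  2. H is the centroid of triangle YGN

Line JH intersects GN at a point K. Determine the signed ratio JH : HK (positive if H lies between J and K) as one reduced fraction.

Set W = (0, 0), J = (1, 0), N = (0, 1), G = (2, 5); any affine frame gives the same invariant.
1. Y lies on line NW with NY:YW = 1:4 ⇒ Y = (0, 4/5)
2. H is the centroid of triangle YGN ⇒ H = (2/3, 34/15)
line JH meets GN at K = (29/44, 51/22)
H = J + t·(K−J) with t = 44/45, so JH:HK = 44/45:1/45

JH:HK = 44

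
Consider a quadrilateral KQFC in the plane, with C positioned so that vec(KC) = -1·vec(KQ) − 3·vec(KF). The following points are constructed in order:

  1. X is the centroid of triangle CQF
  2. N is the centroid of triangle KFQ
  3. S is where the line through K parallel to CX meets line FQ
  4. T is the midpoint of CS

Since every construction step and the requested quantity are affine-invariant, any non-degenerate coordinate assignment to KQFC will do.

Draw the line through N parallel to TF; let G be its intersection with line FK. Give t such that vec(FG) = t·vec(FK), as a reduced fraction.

t = 19/7

Set K = (0, 0), Q = (1, 0), F = (0, 1), C = (-1, -3); any affine frame gives the same invariant.
1. X is the centroid of triangle CQF ⇒ X = (0, -2/3)
2. N is the centroid of triangle KFQ ⇒ N = (1/3, 1/3)
3. S is where the line through K parallel to CX meets line FQ ⇒ S = (3/10, 7/10)
4. T is the midpoint of CS ⇒ T = (-7/20, -23/20)
through N parallel to TF: direction (7/20, 43/20); meets FK at G = (0, -12/7)
G = F + t·(K−F) with t = 19/7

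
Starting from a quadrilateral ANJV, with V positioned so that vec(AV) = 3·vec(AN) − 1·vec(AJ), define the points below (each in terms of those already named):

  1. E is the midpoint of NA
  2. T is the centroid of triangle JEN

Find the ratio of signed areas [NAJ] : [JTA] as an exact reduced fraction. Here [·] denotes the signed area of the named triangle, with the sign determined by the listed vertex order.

[NAJ]:[JTA] = 2

Assign A = (0, 0), N = (1, 0), J = (0, 1), V = (3, -1) — the answer is frame-independent, so this choice is without loss of generality.
1. E is the midpoint of NA ⇒ E = (1/2, 0)
2. T is the centroid of triangle JEN ⇒ T = (1/2, 1/3)
2·[NAJ] = -1, 2·[JTA] = -1/2
[NAJ]:[JTA] = -1:-1/2 = 2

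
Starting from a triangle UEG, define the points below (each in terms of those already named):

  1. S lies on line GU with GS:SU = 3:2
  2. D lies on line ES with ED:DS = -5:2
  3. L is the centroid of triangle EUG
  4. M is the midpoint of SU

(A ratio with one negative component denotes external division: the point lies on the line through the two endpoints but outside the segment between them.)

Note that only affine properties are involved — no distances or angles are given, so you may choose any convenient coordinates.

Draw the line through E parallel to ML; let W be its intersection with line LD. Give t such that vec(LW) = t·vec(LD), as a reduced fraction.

Work in coordinates with U = (0, 0), E = (1, 0), G = (0, 1).
1. S lies on line GU with GS:SU = 3:2 ⇒ S = (0, 2/5)
2. D lies on line ES with ED:DS = -5:2 ⇒ D = (-2/3, 2/3)
3. L is the centroid of triangle EUG ⇒ L = (1/3, 1/3)
4. M is the midpoint of SU ⇒ M = (0, 1/5)
through E parallel to ML: direction (1/3, 2/15); meets LD at W = (38/33, 2/33)
W = L + t·(D−L) with t = -9/11

t = -9/11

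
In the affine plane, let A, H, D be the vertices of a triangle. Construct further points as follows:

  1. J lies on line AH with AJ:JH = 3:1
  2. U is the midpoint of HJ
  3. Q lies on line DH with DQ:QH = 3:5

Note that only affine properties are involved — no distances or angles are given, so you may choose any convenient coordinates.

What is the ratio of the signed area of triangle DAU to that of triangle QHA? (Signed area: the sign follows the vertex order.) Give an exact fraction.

[DAU]:[QHA] = -7/5

Work in coordinates with A = (0, 0), H = (1, 0), D = (0, 1).
1. J lies on line AH with AJ:JH = 3:1 ⇒ J = (3/4, 0)
2. U is the midpoint of HJ ⇒ U = (7/8, 0)
3. Q lies on line DH with DQ:QH = 3:5 ⇒ Q = (3/8, 5/8)
2·[DAU] = 7/8, 2·[QHA] = -5/8
[DAU]:[QHA] = 7/8:-5/8 = -7/5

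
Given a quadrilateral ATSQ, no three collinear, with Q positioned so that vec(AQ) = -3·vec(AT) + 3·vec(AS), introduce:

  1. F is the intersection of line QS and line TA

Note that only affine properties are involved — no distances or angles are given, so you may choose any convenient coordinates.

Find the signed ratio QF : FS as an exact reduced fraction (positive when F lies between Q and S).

QF:FS = -3

Assign A = (0, 0), T = (1, 0), S = (0, 1), Q = (-3, 3) — the answer is frame-independent, so this choice is without loss of generality.
1. F is the intersection of line QS and line TA ⇒ F = (3/2, 0)
F = Q + t·(S−Q) with t = 3/2, so QF:FS = t:(1−t) = 3/2:-1/2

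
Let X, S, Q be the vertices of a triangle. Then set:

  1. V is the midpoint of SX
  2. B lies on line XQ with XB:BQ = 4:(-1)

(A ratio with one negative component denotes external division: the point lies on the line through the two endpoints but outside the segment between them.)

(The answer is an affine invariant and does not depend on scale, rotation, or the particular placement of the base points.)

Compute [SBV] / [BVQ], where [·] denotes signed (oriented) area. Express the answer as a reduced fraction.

Set X = (0, 0), S = (1, 0), Q = (0, 1); any affine frame gives the same invariant.
1. V is the midpoint of SX ⇒ V = (1/2, 0)
2. B lies on line XQ with XB:BQ = 4:(-1) ⇒ B = (0, 4/3)
2·[SBV] = 2/3, 2·[BVQ] = -1/6
[SBV]:[BVQ] = 2/3:-1/6 = -4

[SBV]:[BVQ] = -4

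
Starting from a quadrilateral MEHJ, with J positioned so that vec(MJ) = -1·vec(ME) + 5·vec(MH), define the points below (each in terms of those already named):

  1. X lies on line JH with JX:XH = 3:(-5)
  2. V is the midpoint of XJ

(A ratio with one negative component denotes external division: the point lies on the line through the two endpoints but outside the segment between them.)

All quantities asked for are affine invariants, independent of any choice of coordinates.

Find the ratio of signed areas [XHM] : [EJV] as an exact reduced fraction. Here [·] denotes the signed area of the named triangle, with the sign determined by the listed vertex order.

[XHM]:[EJV] = 10/9

Assign M = (0, 0), E = (1, 0), H = (0, 1), J = (-1, 5) — the answer is frame-independent, so this choice is without loss of generality.
1. X lies on line JH with JX:XH = 3:(-5) ⇒ X = (-5/2, 11)
2. V is the midpoint of XJ ⇒ V = (-7/4, 8)
2·[XHM] = -5/2, 2·[EJV] = -9/4
[XHM]:[EJV] = -5/2:-9/4 = 10/9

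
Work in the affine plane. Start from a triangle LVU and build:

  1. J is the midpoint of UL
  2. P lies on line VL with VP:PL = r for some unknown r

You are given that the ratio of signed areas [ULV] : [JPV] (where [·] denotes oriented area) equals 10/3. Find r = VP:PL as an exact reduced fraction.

Set L = (0, 0), V = (1, 0), U = (0, 1); any affine frame gives the same invariant.
1. J is the midpoint of UL ⇒ J = (0, 1/2)
2. With VP:PL = r, write λ = r/(r+1) so P = V + λ·(L−V); P is affine-linear in λ
Every point depending on P is an affine combination of P and λ-independent points, so each such coordinate is linear in λ; the λ² term in each signed area is a multiple of (L−V)×(L−V) = 0, so 2·[ULV] and 2·[JPV] are each linear in λ. Evaluating at λ=0 and λ=1:
  2·[ULV] = 1,   2·[JPV] = 1/2·λ
So [ULV]:[JPV] = (1) / (1/2·λ). Setting this equal to 10/3:
  1 = 10/3·(1/2·λ)  ⇒  λ = 3/5
Then r = λ/(1−λ) = (3/5)/(2/5) = 3/2. Check: with r = 3/2, P = (2/5, 0) and [ULV]:[JPV] = 10/3 as required.

r = 3/2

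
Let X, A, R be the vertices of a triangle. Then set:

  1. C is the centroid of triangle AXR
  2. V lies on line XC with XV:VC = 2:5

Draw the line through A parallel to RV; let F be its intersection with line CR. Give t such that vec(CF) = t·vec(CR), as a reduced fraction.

t = -12/5

Work in coordinates with X = (0, 0), A = (1, 0), R = (0, 1).
1. C is the centroid of triangle AXR ⇒ C = (1/3, 1/3)
2. V lies on line XC with XV:VC = 2:5 ⇒ V = (2/21, 2/21)
through A parallel to RV: direction (2/21, -19/21); meets CR at F = (17/15, -19/15)
F = C + t·(R−C) with t = -12/5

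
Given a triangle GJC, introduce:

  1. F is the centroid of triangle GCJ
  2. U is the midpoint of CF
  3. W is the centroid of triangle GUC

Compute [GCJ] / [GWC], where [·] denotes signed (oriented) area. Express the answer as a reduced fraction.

Set G = (0, 0), J = (1, 0), C = (0, 1); any affine frame gives the same invariant.
1. F is the centroid of triangle GCJ ⇒ F = (1/3, 1/3)
2. U is the midpoint of CF ⇒ U = (1/6, 2/3)
3. W is the centroid of triangle GUC ⇒ W = (1/18, 5/9)
2·[GCJ] = -1, 2·[GWC] = 1/18
[GCJ]:[GWC] = -1:1/18 = -18

[GCJ]:[GWC] = -18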